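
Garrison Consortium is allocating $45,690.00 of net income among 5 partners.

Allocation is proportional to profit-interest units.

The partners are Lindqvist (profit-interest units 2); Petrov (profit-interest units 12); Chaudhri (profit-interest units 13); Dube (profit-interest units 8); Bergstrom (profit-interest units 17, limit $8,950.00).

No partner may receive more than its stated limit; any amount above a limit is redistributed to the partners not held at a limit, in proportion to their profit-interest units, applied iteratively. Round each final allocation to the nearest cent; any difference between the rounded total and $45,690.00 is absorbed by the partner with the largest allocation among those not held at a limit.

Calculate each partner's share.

Profit-interest units total: 52.
Unconstrained shares: Lindqvist 1,757.3077; Petrov 10,543.8462; Chaudhri 11,422.5000; Dube 7,029.2308; Bergstrom 14,937.1154.
Held at cap: Bergstrom ($8,950.00); balance $36,740.00 reallocated over remaining profit-interest units 35.
Shares after redistribution: Lindqvist 2,099.4286 → $2,099.43; Petrov 12,596.5714 → $12,596.57; Chaudhri 13,646.2857 → $13,646.29; Dube 8,397.7143 → $8,397.71.

Lindqvist: $2,099.43; Petrov: $12,596.57; Chaudhri: $13,646.29; Dube: $8,397.71; Bergstrom: $8,950.00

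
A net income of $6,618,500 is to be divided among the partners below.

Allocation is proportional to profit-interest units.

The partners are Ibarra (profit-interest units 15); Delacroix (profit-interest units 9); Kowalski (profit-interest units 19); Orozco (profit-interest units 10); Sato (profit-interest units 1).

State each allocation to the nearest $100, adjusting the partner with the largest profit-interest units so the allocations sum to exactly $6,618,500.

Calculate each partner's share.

Sum of profit-interest units: 15 + 9 + 19 + 10 + 1 = 54.
Proportional shares: Ibarra 1,838,472.22; Delacroix 1,103,083.33; Kowalski 2,328,731.48; Orozco 1,225,648.15; Sato 122,564.81.
At nearest $100: Ibarra $1,838,500; Delacroix $1,103,100; Kowalski $2,328,700; Orozco $1,225,600; Sato $122,600. Sum = $6,618,500.
Rounded total matches; no reconciliation needed.

Ibarra: $1,838,500 · Delacroix: $1,103,100 · Kowalski: $2,328,700 · Orozco: $1,225,600 · Sato: $122,600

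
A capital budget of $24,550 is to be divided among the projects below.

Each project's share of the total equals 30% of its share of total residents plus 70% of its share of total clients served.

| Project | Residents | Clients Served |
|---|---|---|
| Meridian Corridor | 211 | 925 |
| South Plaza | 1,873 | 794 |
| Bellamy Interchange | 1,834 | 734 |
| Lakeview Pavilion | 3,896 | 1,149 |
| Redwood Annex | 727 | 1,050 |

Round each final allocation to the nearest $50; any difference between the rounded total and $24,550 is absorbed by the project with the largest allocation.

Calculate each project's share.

Meridian Corridor: $3,600; South Plaza: $4,550; Bellamy Interchange: $4,300; Lakeview Pavilion: $7,600; Redwood Annex: $4,500

Totals — residents 8,541, clients served 4,652.
Combined weights (30% residents + 70% clients served): Meridian Corridor 0.1466; South Plaza 0.1853; Bellamy Interchange 0.1749; Lakeview Pavilion 0.3097; Redwood Annex 0.1835.
Proportional shares: Meridian Corridor 3,599.00; South Plaza 4,548.23; Bellamy Interchange 4,292.96; Lakeview Pavilion 7,604.10; Redwood Annex 4,505.72.
Rounded to nearest $50: Meridian Corridor $3,600; South Plaza $4,550; Bellamy Interchange $4,300; Lakeview Pavilion $7,600; Redwood Annex $4,500. Sum = $24,550.
Rounded total matches; no reconciliation needed.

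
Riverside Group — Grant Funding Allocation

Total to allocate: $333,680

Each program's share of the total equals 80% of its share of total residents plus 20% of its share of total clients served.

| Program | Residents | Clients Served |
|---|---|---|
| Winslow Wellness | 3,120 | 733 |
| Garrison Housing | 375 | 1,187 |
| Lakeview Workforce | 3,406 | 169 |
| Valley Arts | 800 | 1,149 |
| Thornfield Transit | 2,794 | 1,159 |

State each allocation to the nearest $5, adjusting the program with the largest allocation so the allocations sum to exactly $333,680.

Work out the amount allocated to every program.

Residents total 10,495; clients served total 4,397.
Combined weights (80% residents + 20% clients served): Winslow Wellness 0.2712; Garrison Housing 0.0826; Lakeview Workforce 0.2673; Valley Arts 0.1132; Thornfield Transit 0.2657.
Proportional shares: Winslow Wellness 90,483.49; Garrison Housing 27,554.09; Lakeview Workforce 89,197.82; Valley Arts 37,787.37; Thornfield Transit 88,657.23.
Rounded to nearest $5: Winslow Wellness $90,485; Garrison Housing $27,555; Lakeview Workforce $89,200; Valley Arts $37,785; Thornfield Transit $88,655. Sum = $333,680.
Rounded total matches; no reconciliation needed.

Winslow Wellness: $90,485; Garrison Housing: $27,555; Lakeview Workforce: $89,200; Valley Arts: $37,785; Thornfield Transit: $88,655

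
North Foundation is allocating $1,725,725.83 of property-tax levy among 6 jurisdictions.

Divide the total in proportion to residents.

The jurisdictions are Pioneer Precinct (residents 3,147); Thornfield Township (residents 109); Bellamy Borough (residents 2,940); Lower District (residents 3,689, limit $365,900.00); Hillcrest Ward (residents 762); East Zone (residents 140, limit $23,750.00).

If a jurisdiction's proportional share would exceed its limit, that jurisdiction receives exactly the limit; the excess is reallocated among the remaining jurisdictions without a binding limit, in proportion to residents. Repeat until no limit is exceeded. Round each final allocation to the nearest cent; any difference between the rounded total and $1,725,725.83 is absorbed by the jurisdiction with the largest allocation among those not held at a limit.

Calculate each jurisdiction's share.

Combined residents = 10,787.
Proportional shares (ignoring caps): Pioneer Precinct 503,463.3528; Thornfield Township 17,438.0380; Bellamy Borough 470,347.0789; Lower District 590,173.5966; Hillcrest Ward 121,906.2837; East Zone 22,397.4799.
Cap binds for Lower District ($365,900.00); balance $1,359,825.83 reallocated over remaining residents 7,098.
Cap binds for East Zone ($23,750.00); balance $1,336,075.83 reallocated over remaining residents 6,958.
Remaining shares: Pioneer Precinct 604,287.2430 → $604,287.24; Thornfield Township 20,930.1905 → $20,930.19; Bellamy Borough 564,539.0831 → $564,539.08; Hillcrest Ward 146,319.3134 → $146,319.31.
Rounding difference +$0.01 applied to Pioneer Precinct → $604,287.25.

Pioneer Precinct: $604,287.25; Thornfield Township: $20,930.19; Bellamy Borough: $564,539.08; Lower District: $365,900.00; Hillcrest Ward: $146,319.31; East Zone: $23,750.00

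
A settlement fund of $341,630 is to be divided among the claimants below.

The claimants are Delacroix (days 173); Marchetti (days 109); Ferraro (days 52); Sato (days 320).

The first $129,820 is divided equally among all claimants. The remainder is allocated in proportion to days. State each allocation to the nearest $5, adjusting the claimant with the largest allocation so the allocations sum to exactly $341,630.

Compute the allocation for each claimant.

Equal tier: $129,820 ÷ 4 = $32,455 apiece.
Remainder $211,810 by days (total 654): Delacroix 56,029.25 → $56,030; Marchetti 35,301.67 → $35,300; Ferraro 16,841.16 → $16,840; Sato 103,637.92 → $103,640.
Totals: Delacroix $32,455 + $56,030 = $88,485; Marchetti $32,455 + $35,300 = $67,755; Ferraro $32,455 + $16,840 = $49,295; Sato $32,455 + $103,640 = $136,095.

Delacroix: $88,485; Marchetti: $67,755; Ferraro: $49,295; Sato: $136,095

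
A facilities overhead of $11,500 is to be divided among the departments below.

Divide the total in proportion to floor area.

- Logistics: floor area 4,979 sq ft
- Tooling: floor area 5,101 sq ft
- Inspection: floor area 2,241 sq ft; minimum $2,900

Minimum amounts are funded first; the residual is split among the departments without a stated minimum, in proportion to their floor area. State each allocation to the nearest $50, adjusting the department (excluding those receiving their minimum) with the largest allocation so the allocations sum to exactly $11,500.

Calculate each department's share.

Guaranteed amounts: Inspection $2,900. Balance $8,600.
Balance split over remaining floor area 10,080: Logistics 4,247.96 → $4,250; Tooling 4,352.04 → $4,350.

Logistics: $4,250 | Tooling: $4,350 | Inspection: $2,900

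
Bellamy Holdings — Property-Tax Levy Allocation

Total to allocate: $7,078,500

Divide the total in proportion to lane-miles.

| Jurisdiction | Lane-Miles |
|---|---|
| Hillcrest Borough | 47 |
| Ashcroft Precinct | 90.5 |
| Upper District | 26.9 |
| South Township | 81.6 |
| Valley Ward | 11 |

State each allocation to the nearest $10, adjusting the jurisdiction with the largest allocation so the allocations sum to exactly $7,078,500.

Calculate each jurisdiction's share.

Hillcrest Borough: $1,294,510; Ashcroft Precinct: $2,492,630; Upper District: $740,900; South Township: $2,247,490; Valley Ward: $302,970

Total lane-miles = 257.
Pro-rata amounts: Hillcrest Borough 47/257 × $7,078,500 = 1,294,511.67; Ashcroft Precinct 90.5/257 × $7,078,500 = 2,492,623.54; Upper District 26.9/257 × $7,078,500 = 740,901.36; South Township 81.6/257 × $7,078,500 = 2,247,492.61; Valley Ward 11/257 × $7,078,500 = 302,970.82.
After rounding ($10): Hillcrest Borough $1,294,510; Ashcroft Precinct $2,492,620; Upper District $740,900; South Township $2,247,490; Valley Ward $302,970. Sum = $7,078,490.
Difference $7,078,500 − $7,078,490 = +$10 applied to largest allocation (Ashcroft Precinct): Ashcroft Precinct becomes $2,492,630.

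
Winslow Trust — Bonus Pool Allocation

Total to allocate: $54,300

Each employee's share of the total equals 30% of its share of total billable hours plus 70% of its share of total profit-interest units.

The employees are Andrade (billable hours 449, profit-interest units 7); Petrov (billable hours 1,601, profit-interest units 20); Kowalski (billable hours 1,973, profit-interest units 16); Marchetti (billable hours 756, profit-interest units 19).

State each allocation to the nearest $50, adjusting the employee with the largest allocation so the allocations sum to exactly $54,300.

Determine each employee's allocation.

Billable hours total 4,779; profit-interest units total 62.
Combined weights (30% billable hours + 70% profit-interest units): Andrade 0.1072; Petrov 0.3263; Kowalski 0.3045; Marchetti 0.2620.
Proportional shares: Andrade 5,821.94; Petrov 17,718.56; Kowalski 16,534.32; Marchetti 14,225.17.
After rounding ($50): Andrade $5,800; Petrov $17,700; Kowalski $16,550; Marchetti $14,250. Sum = $54,300.
Sum already equals the total — no adjustment.

Andrade: $5,800 · Petrov: $17,700 · Kowalski: $16,550 · Marchetti: $14,250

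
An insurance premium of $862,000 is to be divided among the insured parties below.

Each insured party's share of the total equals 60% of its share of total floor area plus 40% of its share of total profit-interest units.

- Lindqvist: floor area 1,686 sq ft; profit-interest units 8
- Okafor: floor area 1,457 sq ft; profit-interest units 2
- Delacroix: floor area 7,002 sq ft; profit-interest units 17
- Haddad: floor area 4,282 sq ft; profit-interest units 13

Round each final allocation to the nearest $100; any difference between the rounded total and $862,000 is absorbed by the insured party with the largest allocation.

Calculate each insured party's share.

Lindqvist: $129,400; Okafor: $69,500; Delacroix: $397,500; Haddad: $265,600

Floor area total 14,427; profit-interest units total 40.
Composite weights (60% floor area + 40% profit-interest units): Lindqvist 0.1501; Okafor 0.0806; Delacroix 0.4612; Haddad 0.3081.
Proportional shares: Lindqvist 129,402.17; Okafor 69,472.65; Delacroix 397,557.84; Haddad 265,567.34.
Rounded to nearest $100: Lindqvist $129,400; Okafor $69,500; Delacroix $397,600; Haddad $265,600. Sum = $862,100.
Difference $862,000 − $862,100 = −$100 applied to largest allocation (Delacroix): Delacroix becomes $397,500.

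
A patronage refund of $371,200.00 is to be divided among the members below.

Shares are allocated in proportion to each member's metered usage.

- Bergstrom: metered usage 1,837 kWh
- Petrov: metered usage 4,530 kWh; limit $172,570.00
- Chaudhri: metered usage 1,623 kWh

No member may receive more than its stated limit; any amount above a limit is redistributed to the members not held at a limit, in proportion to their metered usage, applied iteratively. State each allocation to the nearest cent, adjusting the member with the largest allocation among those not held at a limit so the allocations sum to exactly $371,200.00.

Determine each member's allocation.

Sum of metered usage: 7,990.
Pro-rata shares before constraints: Bergstrom 85,343.4793; Petrov 210,455.0688; Chaudhri 75,401.4518.
Cap binds for Petrov ($172,570.00); remaining pool $198,630.00 reallocated over remaining metered usage 3,460.
Shares after redistribution: Bergstrom 105,457.6040 → $105,457.60; Chaudhri 93,172.3960 → $93,172.40.

Bergstrom: $105,457.60; Petrov: $172,570.00; Chaudhri: $93,172.40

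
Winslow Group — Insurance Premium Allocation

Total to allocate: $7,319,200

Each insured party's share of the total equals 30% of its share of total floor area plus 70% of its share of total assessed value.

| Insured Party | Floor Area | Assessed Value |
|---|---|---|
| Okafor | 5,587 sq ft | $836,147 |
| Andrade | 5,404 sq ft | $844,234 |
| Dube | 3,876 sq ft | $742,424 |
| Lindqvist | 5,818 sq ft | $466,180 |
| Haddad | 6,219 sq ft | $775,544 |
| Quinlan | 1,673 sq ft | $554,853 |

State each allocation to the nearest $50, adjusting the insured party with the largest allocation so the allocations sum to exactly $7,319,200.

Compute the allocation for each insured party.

Floor area total 28,577; assessed value total 4,219,382.
Blended shares (30% floor area + 70% assessed value): Okafor 0.1974; Andrade 0.1968; Dube 0.1639; Lindqvist 0.1384; Haddad 0.1940; Quinlan 0.1096.
Proportional shares: Okafor 1,444,588.65; Andrade 1,440,347.30; Dube 1,199,316.82; Lindqvist 1,013,100.62; Haddad 1,419,561.41; Quinlan 802,285.20.
Rounded to nearest $50: Okafor $1,444,600; Andrade $1,440,350; Dube $1,199,300; Lindqvist $1,013,100; Haddad $1,419,550; Quinlan $802,300. Sum = $7,319,200.
No rounding difference to absorb.

Okafor: $1,444,600; Andrade: $1,440,350; Dube: $1,199,300; Lindqvist: $1,013,100; Haddad: $1,419,550; Quinlan: $802,300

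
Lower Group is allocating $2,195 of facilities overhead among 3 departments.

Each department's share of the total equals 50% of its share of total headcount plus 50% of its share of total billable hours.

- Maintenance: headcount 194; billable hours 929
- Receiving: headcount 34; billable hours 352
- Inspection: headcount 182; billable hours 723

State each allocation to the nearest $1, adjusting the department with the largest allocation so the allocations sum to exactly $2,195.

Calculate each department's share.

Totals — headcount 410, billable hours 2,004.
Blended shares (50% headcount + 50% billable hours): Maintenance 0.4684; Receiving 0.1293; Inspection 0.4023.
Pro-rata amounts: Maintenance 1,028.08; Receiving 283.79; Inspection 883.14.
After rounding ($1): Maintenance $1,028; Receiving $284; Inspection $883. Sum = $2,195.
Sum already equals the total — no adjustment.

Maintenance: $1,028 | Receiving: $284 | Inspection: $883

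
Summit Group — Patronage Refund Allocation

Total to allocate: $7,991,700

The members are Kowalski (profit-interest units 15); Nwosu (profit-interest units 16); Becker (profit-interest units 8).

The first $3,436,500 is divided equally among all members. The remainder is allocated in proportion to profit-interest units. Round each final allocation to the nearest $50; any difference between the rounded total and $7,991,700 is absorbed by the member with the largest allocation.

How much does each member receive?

Kowalski: $2,897,500 · Nwosu: $3,014,300 · Becker: $2,079,900

Equal tier: $3,436,500 ÷ 3 = $1,145,500 apiece.
Remainder $4,555,200 by profit-interest units (total 39): Kowalski 1,752,000.00 → $1,752,000; Nwosu 1,868,800.00 → $1,868,800; Becker 934,400.00 → $934,400.
Totals: Kowalski $1,145,500 + $1,752,000 = $2,897,500; Nwosu $1,145,500 + $1,868,800 = $3,014,300; Becker $1,145,500 + $934,400 = $2,079,900.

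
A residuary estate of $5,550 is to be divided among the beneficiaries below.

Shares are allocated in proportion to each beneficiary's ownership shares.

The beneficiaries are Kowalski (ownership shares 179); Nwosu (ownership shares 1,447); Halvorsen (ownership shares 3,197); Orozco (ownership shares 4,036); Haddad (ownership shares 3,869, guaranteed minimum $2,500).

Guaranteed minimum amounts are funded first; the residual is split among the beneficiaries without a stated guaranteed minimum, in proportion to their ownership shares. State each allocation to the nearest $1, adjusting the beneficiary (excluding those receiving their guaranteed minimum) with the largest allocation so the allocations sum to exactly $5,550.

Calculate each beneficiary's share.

Kowalski: $62 | Nwosu: $498 | Halvorsen: $1,101 | Orozco: $1,389 | Haddad: $2,500

Fund the minimums — Haddad $2,500. Residual $3,050.
Residual split over remaining ownership shares 8,859: Kowalski 61.63 → $62; Nwosu 498.18 → $498; Halvorsen 1,100.67 → $1,101; Orozco 1,389.52 → $1,390.
Rounding difference −$1 applied to Orozco → $1,389.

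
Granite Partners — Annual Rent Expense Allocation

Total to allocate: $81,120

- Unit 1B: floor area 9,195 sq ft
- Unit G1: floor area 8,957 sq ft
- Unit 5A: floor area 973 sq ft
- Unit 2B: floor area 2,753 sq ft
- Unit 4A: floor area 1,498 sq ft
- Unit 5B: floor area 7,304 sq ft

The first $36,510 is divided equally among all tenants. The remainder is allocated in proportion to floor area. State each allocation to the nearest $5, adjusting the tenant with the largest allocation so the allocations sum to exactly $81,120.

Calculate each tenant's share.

First tranche $36,510 split equally: $6,085 each.
Remainder $44,610 by floor area (total 30,680): Unit 1B 13,369.91 → $13,370; Unit G1 13,023.85 → $13,025; Unit 5A 1,414.78 → $1,415; Unit 2B 4,002.98 → $4,005; Unit 4A 2,178.15 → $2,180; Unit 5B 10,620.32 → $10,620.
Rounding difference −$5 on remainder applied to Unit 1B.
Totals: Unit 1B $6,085 + $13,365 = $19,450; Unit G1 $6,085 + $13,025 = $19,110; Unit 5A $6,085 + $1,415 = $7,500; Unit 2B $6,085 + $4,005 = $10,090; Unit 4A $6,085 + $2,180 = $8,265; Unit 5B $6,085 + $10,620 = $16,705.

Unit 1B: $19,450; Unit G1: $19,110; Unit 5A: $7,500; Unit 2B: $10,090; Unit 4A: $8,265; Unit 5B: $16,705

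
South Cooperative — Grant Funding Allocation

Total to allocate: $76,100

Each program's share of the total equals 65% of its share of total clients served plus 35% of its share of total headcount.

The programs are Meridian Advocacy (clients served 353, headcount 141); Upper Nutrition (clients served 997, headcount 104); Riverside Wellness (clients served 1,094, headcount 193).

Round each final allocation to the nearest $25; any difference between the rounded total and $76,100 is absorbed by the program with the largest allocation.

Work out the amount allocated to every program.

Meridian Advocacy: $15,725 | Upper Nutrition: $26,500 | Riverside Wellness: $33,875

Clients served total 2,444; headcount total 438.
Blended shares (65% clients served + 35% headcount): Meridian Advocacy 0.2066; Upper Nutrition 0.3483; Riverside Wellness 0.4452.
Unrounded shares: Meridian Advocacy 15,718.78; Upper Nutrition 26,502.94; Riverside Wellness 33,878.29.
At nearest $25: Meridian Advocacy $15,725; Upper Nutrition $26,500; Riverside Wellness $33,875. Sum = $76,100.
Sum already equals the total — no adjustment.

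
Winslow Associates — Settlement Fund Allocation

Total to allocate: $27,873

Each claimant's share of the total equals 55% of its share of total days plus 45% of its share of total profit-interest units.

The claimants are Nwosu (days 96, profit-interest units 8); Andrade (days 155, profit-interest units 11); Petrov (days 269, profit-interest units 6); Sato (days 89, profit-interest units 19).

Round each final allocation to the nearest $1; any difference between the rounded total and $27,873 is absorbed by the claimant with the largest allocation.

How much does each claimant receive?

Days total 609; profit-interest units total 44.
Composite weights (55% days + 45% profit-interest units): Nwosu 0.1685; Andrade 0.2525; Petrov 0.3043; Sato 0.2747.
Unrounded shares: Nwosu 4,697.09; Andrade 7,037.47; Petrov 8,481.83; Sato 7,656.60.
Rounded to nearest $1: Nwosu $4,697; Andrade $7,037; Petrov $8,482; Sato $7,657. Sum = $27,873.
Rounded total matches; no reconciliation needed.

Nwosu: $4,697 · Andrade: $7,037 · Petrov: $8,482 · Sato: $7,657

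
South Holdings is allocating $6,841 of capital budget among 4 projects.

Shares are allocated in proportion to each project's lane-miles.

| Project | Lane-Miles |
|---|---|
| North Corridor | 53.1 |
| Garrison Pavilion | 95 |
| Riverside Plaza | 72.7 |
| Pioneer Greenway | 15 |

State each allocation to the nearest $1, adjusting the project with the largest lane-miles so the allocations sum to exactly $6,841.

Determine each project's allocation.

North Corridor: $1,541 | Garrison Pavilion: $2,756 | Riverside Plaza: $2,109 | Pioneer Greenway: $435

Combined lane-miles = 53.1 + 95 + 72.7 + 15 = 235.8.
Raw shares: North Corridor 1,540.53; Garrison Pavilion 2,756.13; Riverside Plaza 2,109.16; Pioneer Greenway 435.18.
After rounding ($1): North Corridor $1,541; Garrison Pavilion $2,756; Riverside Plaza $2,109; Pioneer Greenway $435. Sum = $6,841.
No rounding difference to absorb.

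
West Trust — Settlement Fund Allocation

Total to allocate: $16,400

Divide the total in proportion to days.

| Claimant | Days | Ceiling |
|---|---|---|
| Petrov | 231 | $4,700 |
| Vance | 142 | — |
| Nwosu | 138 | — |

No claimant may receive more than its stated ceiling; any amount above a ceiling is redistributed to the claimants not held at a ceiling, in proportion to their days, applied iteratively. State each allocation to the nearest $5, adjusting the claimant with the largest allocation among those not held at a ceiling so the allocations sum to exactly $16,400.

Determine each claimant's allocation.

Petrov: $4,700 | Vance: $5,935 | Nwosu: $5,765

Combined days = 511.
Pro-rata shares before constraints: Petrov 7,413.70; Vance 4,557.34; Nwosu 4,428.96.
Capped: Petrov ($4,700); balance $11,700 reallocated over remaining days 280.
Redistributed shares: Vance 5,933.57 → $5,935; Nwosu 5,766.43 → $5,765.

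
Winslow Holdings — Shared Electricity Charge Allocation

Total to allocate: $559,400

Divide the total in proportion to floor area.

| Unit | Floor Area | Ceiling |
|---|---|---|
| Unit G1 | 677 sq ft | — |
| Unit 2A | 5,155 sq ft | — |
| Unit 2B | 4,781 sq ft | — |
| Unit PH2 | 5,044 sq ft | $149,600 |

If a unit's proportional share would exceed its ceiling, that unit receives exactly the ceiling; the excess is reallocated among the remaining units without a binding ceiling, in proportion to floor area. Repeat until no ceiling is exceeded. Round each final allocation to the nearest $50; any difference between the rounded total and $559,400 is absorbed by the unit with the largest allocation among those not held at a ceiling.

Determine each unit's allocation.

Total floor area = 15,657.
Proportional shares (ignoring caps): Unit G1 24,188.15; Unit 2A 184,180.05; Unit 2B 170,817.62; Unit PH2 180,214.19.
Capped: Unit PH2 ($149,600); balance $409,800 reallocated over remaining floor area 10,613.
Shares after redistribution: Unit G1 26,141.02 → $26,150; Unit 2A 199,050.13 → $199,050; Unit 2B 184,608.86 → $184,600.

Unit G1: $26,150 | Unit 2A: $199,050 | Unit 2B: $184,600 | Unit PH2: $149,600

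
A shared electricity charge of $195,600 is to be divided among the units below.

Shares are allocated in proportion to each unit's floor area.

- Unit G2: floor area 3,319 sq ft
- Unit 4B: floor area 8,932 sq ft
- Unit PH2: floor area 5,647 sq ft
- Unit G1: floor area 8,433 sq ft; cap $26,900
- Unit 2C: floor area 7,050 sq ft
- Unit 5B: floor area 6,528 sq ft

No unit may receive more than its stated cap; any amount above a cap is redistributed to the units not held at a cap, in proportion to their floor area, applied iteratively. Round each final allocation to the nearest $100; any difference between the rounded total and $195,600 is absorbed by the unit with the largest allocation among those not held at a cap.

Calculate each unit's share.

Total floor area = 39,909.
Proportional shares (ignoring caps): Unit G2 16,266.92; Unit 4B 43,777.07; Unit PH2 27,676.79; Unit G1 41,331.40; Unit 2C 34,553.11; Unit 5B 31,994.71.
Capped: Unit G1 ($26,900); remaining pool $168,700 reallocated over remaining floor area 31,476.
Remaining shares: Unit G2 17,788.64 → $17,800; Unit 4B 47,872.30 → $47,900; Unit PH2 30,265.88 → $30,300; Unit 2C 37,785.46 → $37,800; Unit 5B 34,987.72 → $35,000.
Rounding difference −$100 applied to Unit 4B → $47,800.

Unit G2: $17,800 · Unit 4B: $47,800 · Unit PH2: $30,300 · Unit G1: $26,900 · Unit 2C: $37,800 · Unit 5B: $35,000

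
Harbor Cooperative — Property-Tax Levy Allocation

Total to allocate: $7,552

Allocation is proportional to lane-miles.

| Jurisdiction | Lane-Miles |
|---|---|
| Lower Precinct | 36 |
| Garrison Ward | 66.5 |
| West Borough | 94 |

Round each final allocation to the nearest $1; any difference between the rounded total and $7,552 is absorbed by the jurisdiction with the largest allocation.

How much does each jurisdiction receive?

Lower Precinct: $1,384 · Garrison Ward: $2,556 · West Borough: $3,612

Sum of lane-miles: 196.5.
Raw shares: Lower Precinct 36/196.5 × $7,552 = 1,383.57; Garrison Ward 66.5/196.5 × $7,552 = 2,555.77; West Borough 94/196.5 × $7,552 = 3,612.66.
Rounded to nearest $1: Lower Precinct $1,384; Garrison Ward $2,556; West Borough $3,613. Sum = $7,553.
Difference $7,552 − $7,553 = −$1 applied to largest allocation (West Borough): West Borough becomes $3,612.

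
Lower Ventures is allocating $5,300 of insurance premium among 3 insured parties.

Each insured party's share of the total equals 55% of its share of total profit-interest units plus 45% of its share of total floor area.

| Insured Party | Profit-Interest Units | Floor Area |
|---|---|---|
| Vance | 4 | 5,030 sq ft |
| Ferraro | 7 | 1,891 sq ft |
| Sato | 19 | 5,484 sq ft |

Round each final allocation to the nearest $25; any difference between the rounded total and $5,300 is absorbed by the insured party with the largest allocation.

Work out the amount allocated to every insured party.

Totals — profit-interest units 30, floor area 12,405.
Combined weights (55% profit-interest units + 45% floor area): Vance 0.2558; Ferraro 0.1969; Sato 0.5473.
Unrounded shares: Vance 1,355.74; Ferraro 1,043.73; Sato 2,900.53.
At nearest $25: Vance $1,350; Ferraro $1,050; Sato $2,900. Sum = $5,300.
No rounding difference to absorb.

Vance: $1,350 | Ferraro: $1,050 | Sato: $2,900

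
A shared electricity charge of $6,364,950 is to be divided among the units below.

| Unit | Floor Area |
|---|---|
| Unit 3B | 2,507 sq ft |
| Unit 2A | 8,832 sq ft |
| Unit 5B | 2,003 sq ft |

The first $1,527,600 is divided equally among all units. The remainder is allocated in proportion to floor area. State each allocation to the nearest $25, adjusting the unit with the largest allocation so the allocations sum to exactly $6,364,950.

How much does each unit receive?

First tranche $1,527,600 split equally: $509,200 each.
Remainder $4,837,350 by floor area (total 13,342): Unit 3B 908,951.92 → $908,950; Unit 2A 3,202,179.22 → $3,202,175; Unit 5B 726,218.86 → $726,225.
Totals: Unit 3B $509,200 + $908,950 = $1,418,150; Unit 2A $509,200 + $3,202,175 = $3,711,375; Unit 5B $509,200 + $726,225 = $1,235,425.

Unit 3B: $1,418,150 | Unit 2A: $3,711,375 | Unit 5B: $1,235,425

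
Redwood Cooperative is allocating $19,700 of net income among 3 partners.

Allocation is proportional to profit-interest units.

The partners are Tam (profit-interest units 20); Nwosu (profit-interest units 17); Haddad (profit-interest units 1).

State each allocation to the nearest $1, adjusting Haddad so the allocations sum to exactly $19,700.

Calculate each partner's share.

Combined profit-interest units = 38.
Pro-rata amounts: Tam 20/38 × $19,700 = 10,368.42; Nwosu 17/38 × $19,700 = 8,813.16; Haddad 1/38 × $19,700 = 518.42.
Rounded to nearest $1: Tam $10,368; Nwosu $8,813; Haddad $518. Sum = $19,699.
Difference $19,700 − $19,699 = +$1 applied to Haddad: Haddad becomes $519.

Tam: $10,368 | Nwosu: $8,813 | Haddad: $519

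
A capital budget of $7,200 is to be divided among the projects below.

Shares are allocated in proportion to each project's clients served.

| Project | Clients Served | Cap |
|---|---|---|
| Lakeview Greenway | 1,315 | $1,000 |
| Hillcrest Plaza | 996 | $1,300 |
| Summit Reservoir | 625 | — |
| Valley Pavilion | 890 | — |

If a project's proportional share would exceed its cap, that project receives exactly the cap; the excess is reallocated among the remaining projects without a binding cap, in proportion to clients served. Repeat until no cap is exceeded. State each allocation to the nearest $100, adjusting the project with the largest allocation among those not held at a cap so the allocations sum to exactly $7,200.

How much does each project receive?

Lakeview Greenway: $1,000; Hillcrest Plaza: $1,300; Summit Reservoir: $2,000; Valley Pavilion: $2,900

Total clients served = 3,826.
Unconstrained shares: Lakeview Greenway 2,474.65; Hillcrest Plaza 1,874.33; Summit Reservoir 1,176.16; Valley Pavilion 1,674.86.
Cap binds for Lakeview Greenway ($1,000), Hillcrest Plaza ($1,300); residual $4,900 reallocated over remaining clients served 1,515.
Shares after redistribution: Summit Reservoir 2,021.45 → $2,000; Valley Pavilion 2,878.55 → $2,900.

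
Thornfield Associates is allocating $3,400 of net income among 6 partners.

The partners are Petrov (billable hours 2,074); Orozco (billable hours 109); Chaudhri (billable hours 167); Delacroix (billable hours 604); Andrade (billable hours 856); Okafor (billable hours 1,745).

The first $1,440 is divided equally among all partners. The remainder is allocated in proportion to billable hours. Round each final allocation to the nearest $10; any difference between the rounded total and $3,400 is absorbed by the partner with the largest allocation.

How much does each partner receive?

Petrov: $970 | Orozco: $280 | Chaudhri: $300 | Delacroix: $450 | Andrade: $540 | Okafor: $860

First tranche $1,440 split equally: $240 each.
Remainder $1,960 by billable hours (total 5,555): Petrov 731.78 → $730; Orozco 38.46 → $40; Chaudhri 58.92 → $60; Delacroix 213.11 → $210; Andrade 302.03 → $300; Okafor 615.70 → $620.
Totals: Petrov $240 + $730 = $970; Orozco $240 + $40 = $280; Chaudhri $240 + $60 = $300; Delacroix $240 + $210 = $450; Andrade $240 + $300 = $540; Okafor $240 + $620 = $860.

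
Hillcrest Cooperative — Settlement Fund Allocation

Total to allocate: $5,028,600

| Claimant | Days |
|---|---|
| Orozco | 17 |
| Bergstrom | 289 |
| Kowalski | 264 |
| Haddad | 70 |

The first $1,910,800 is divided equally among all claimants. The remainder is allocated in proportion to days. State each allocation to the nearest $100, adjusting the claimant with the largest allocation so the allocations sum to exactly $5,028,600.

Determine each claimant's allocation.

Equal tier: $1,910,800 ÷ 4 = $477,700 apiece.
Remainder $3,117,800 by days (total 640): Orozco 82,816.56 → $82,800; Bergstrom 1,407,881.56 → $1,407,900; Kowalski 1,286,092.50 → $1,286,100; Haddad 341,009.38 → $341,000.
Totals: Orozco $477,700 + $82,800 = $560,500; Bergstrom $477,700 + $1,407,900 = $1,885,600; Kowalski $477,700 + $1,286,100 = $1,763,800; Haddad $477,700 + $341,000 = $818,700.

Orozco: $560,500; Bergstrom: $1,885,600; Kowalski: $1,763,800; Haddad: $818,700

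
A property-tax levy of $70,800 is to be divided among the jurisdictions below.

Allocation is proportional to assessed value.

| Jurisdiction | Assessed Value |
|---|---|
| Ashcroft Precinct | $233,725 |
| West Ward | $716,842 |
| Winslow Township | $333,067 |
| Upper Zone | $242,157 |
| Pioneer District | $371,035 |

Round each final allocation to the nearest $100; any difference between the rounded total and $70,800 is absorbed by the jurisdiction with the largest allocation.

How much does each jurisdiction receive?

Sum of assessed value: 1,896,826.
Pro-rata amounts: Ashcroft Precinct 233,725/1,896,826 × $70,800 = 8,723.91; West Ward 716,842/1,896,826 × $70,800 = 26,756.49; Winslow Township 333,067/1,896,826 × $70,800 = 12,431.90; Upper Zone 242,157/1,896,826 × $70,800 = 9,038.63; Pioneer District 371,035/1,896,826 × $70,800 = 13,849.07.
Rounded to nearest $100: Ashcroft Precinct $8,700; West Ward $26,800; Winslow Township $12,400; Upper Zone $9,000; Pioneer District $13,800. Sum = $70,700.
Difference $70,800 − $70,700 = +$100 applied to largest allocation (West Ward): West Ward becomes $26,900.

Ashcroft Precinct: $8,700 | West Ward: $26,900 | Winslow Township: $12,400 | Upper Zone: $9,000 | Pioneer District: $13,800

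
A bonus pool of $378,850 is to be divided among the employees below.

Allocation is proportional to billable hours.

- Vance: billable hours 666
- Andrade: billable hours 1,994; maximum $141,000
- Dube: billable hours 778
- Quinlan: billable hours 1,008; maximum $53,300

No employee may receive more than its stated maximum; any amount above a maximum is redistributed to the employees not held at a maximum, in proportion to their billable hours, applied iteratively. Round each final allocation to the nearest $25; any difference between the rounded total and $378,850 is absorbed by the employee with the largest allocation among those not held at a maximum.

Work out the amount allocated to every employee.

Vance: $85,125; Andrade: $141,000; Dube: $99,425; Quinlan: $53,300

Billable hours total: 4,446.
Unconstrained shares: Vance 56,750.81; Andrade 169,911.58; Dube 66,294.49; Quinlan 85,893.12.
Cap binds for Andrade ($141,000), Quinlan ($53,300); remaining pool $184,550 reallocated over remaining billable hours 1,444.
Shares after redistribution: Vance 85,117.94 → $85,125; Dube 99,432.06 → $99,425.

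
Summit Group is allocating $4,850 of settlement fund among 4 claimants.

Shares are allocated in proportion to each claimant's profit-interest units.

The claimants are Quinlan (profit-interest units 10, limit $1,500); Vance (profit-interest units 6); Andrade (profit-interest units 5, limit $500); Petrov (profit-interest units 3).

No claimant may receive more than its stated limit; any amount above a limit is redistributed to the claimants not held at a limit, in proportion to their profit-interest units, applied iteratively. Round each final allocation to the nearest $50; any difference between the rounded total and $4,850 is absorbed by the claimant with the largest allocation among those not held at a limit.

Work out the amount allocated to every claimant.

Quinlan: $1,500 | Vance: $1,900 | Andrade: $500 | Petrov: $950

Total profit-interest units = 24.
Proportional shares (ignoring caps): Quinlan 2,020.83; Vance 1,212.50; Andrade 1,010.42; Petrov 606.25.
Cap binds for Quinlan ($1,500), Andrade ($500); balance $2,850 reallocated over remaining profit-interest units 9.
Redistributed shares: Vance 1,900.00 → $1,900; Petrov 950.00 → $950.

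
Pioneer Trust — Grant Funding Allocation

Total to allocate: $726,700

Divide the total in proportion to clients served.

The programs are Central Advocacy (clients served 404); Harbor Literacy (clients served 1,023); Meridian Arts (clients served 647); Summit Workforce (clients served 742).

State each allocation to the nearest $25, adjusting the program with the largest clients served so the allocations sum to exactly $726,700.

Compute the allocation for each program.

Total clients served = 404 + 1,023 + 647 + 742 = 2,816.
Pro-rata amounts: Central Advocacy 104,256.68; Harbor Literacy 263,996.48; Meridian Arts 166,965.52; Summit Workforce 191,481.32.
At nearest $25: Central Advocacy $104,250; Harbor Literacy $264,000; Meridian Arts $166,975; Summit Workforce $191,475. Sum = $726,700.
No rounding difference to absorb.

Central Advocacy: $104,250 | Harbor Literacy: $264,000 | Meridian Arts: $166,975 | Summit Workforce: $191,475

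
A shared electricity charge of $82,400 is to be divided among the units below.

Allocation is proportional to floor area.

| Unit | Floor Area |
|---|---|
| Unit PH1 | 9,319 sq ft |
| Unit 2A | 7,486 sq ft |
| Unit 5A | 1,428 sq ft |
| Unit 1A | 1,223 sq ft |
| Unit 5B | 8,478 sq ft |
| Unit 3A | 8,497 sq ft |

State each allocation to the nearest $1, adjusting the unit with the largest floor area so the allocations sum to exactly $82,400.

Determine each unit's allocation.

Unit PH1: $21,077; Unit 2A: $16,932; Unit 5A: $3,230; Unit 1A: $2,766; Unit 5B: $19,176; Unit 3A: $19,219

Floor area total: 36,431.
Unrounded shares: Unit PH1 9,319/36,431 × $82,400 = 21,077.81; Unit 2A 7,486/36,431 × $82,400 = 16,931.91; Unit 5A 1,428/36,431 × $82,400 = 3,229.86; Unit 1A 1,223/36,431 × $82,400 = 2,766.19; Unit 5B 8,478/36,431 × $82,400 = 19,175.63; Unit 3A 8,497/36,431 × $82,400 = 19,218.60.
Rounded to nearest $1: Unit PH1 $21,078; Unit 2A $16,932; Unit 5A $3,230; Unit 1A $2,766; Unit 5B $19,176; Unit 3A $19,219. Sum = $82,401.
Difference $82,400 − $82,401 = −$1 applied to largest floor area (Unit PH1): Unit PH1 becomes $21,077.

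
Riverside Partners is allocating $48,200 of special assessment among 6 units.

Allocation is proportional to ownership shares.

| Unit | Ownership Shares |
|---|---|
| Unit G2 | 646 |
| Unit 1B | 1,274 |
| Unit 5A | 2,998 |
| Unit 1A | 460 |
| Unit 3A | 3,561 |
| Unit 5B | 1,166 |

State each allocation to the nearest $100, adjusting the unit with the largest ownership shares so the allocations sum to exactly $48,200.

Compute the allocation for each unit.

Unit G2: $3,100 | Unit 1B: $6,100 | Unit 5A: $14,300 | Unit 1A: $2,200 | Unit 3A: $16,900 | Unit 5B: $5,600

Combined ownership shares = 10,105.
Proportional shares: Unit G2 646/10,105 × $48,200 = 3,081.37; Unit 1B 1,274/10,105 × $48,200 = 6,076.87; Unit 5A 2,998/10,105 × $48,200 = 14,300.21; Unit 1A 460/10,105 × $48,200 = 2,194.16; Unit 3A 3,561/10,105 × $48,200 = 16,985.67; Unit 5B 1,166/10,105 × $48,200 = 5,561.72.
Rounded to nearest $100: Unit G2 $3,100; Unit 1B $6,100; Unit 5A $14,300; Unit 1A $2,200; Unit 3A $17,000; Unit 5B $5,600. Sum = $48,300.
Difference $48,200 − $48,300 = −$100 applied to largest ownership shares (Unit 3A): Unit 3A becomes $16,900.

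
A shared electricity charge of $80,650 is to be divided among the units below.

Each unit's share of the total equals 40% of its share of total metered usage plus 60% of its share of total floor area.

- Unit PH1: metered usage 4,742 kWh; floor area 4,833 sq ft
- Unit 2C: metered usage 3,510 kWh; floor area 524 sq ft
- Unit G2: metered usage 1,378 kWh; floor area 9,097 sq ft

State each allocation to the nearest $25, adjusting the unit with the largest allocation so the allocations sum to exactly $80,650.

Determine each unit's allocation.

Metered usage total 9,630; floor area total 14,454.
Blended shares (40% metered usage + 60% floor area): Unit PH1 0.3976; Unit 2C 0.1675; Unit G2 0.4349.
Unrounded shares: Unit PH1 32,065.67; Unit 2C 13,512.60; Unit G2 35,071.73.
At nearest $25: Unit PH1 $32,075; Unit 2C $13,525; Unit G2 $35,075. Sum = $80,675.
Difference $80,650 − $80,675 = −$25 applied to largest allocation (Unit G2): Unit G2 becomes $35,050.

Unit PH1: $32,075 | Unit 2C: $13,525 | Unit G2: $35,050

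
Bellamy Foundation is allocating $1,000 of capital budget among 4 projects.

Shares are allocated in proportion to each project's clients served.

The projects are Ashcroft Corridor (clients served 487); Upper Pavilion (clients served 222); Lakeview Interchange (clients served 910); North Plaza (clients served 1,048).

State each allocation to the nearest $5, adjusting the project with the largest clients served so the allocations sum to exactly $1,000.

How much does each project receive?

Sum of clients served: 2,667.
Unrounded shares: Ashcroft Corridor 487/2,667 × $1,000 = 182.60; Upper Pavilion 222/2,667 × $1,000 = 83.24; Lakeview Interchange 910/2,667 × $1,000 = 341.21; North Plaza 1,048/2,667 × $1,000 = 392.95.
At nearest $5: Ashcroft Corridor $185; Upper Pavilion $85; Lakeview Interchange $340; North Plaza $395. Sum = $1,005.
Difference $1,000 − $1,005 = −$5 applied to largest clients served (North Plaza): North Plaza becomes $390.

Ashcroft Corridor: $185 | Upper Pavilion: $85 | Lakeview Interchange: $340 | North Plaza: $390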